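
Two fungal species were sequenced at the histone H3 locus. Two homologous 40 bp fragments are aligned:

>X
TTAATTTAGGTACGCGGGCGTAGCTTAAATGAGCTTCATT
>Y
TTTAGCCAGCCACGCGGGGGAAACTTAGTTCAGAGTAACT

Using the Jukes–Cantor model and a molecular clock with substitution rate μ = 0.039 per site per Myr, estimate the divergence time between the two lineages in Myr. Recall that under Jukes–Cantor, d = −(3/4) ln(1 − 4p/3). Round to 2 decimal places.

The sequences differ at 16 of 40 sites, so p = 16/40 = 0.4.
d = −(3/4) ln(1 − 4p/3) = −0.75 ln(1 − 0.533333) = −0.75 ln(0.466667)
  = −0.75 × (-0.762139) = 0.571604 substitutions/site.
Under a molecular clock d = 2μt, so t = d/(2μ) = 0.571604 / (2 × 0.039) = 7.33 Myr.

7.33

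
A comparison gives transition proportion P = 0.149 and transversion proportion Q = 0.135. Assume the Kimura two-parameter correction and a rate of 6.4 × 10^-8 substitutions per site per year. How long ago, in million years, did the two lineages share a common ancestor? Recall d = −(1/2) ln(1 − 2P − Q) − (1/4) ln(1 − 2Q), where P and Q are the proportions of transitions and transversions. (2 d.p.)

Under the Kimura two-parameter model, d = −½ ln(1 − 2P − Q) − ¼ ln(1 − 2Q).
1 − 2P − Q = 0.567, giving −½ ln(0.567) = 0.283698.
1 − 2Q = 0.73, giving −¼ ln(0.73) = 0.078678.
d = 0.283698 + 0.078678 = 0.362376.
Under a molecular clock d = 2μt, so t = d/(2μ) = 0.362376 / (2 × 6.4 × 10^-8) = 2.83 million years.

2.83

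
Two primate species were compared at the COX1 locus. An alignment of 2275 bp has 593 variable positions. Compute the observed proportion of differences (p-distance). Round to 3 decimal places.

0.261

p = 593/2275 = 0.260659… ≈ 0.261 (to 3 d.p.).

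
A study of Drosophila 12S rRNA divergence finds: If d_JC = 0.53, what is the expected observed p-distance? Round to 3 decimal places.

0.380

p = (3/4)(1 − e^(−4d/3)) = 0.75 × (1 − e^(-0.706667)) = 0.75 × (1 − 0.493286) = 0.380036.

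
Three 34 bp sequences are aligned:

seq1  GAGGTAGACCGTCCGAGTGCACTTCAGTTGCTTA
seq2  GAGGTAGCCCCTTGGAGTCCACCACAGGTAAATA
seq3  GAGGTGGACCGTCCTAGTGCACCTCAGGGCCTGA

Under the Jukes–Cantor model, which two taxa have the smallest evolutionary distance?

seq1 and seq3

seq1–seq2: 11/34 differ, p = 0.324, d = 0.423.
seq1–seq3: 7/34 differ, p = 0.206, d = 0.241.
seq2–seq3: 13/34 differ, p = 0.382, d = 0.535.
The smallest distance is between seq1 and seq3.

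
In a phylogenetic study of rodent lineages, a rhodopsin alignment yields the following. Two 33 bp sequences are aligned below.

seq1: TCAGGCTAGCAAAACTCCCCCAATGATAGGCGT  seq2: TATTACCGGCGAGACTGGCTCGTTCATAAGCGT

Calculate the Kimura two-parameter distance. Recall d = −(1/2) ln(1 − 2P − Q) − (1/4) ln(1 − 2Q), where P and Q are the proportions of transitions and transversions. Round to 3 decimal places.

Of 33 sites, 8 differences are transitions and 7 are transversions, so P = 8/33 ≈ 0.242424 and Q = 7/33 ≈ 0.212121.
Under the Kimura two-parameter model, d = −½ ln(1 − 2P − Q) − ¼ ln(1 − 2Q).
1 − 2P − Q = 0.303031, giving −½ ln(0.303031) = 0.596960.
1 − 2Q = 0.575758, giving −¼ ln(0.575758) = 0.138017.
d = 0.596960 + 0.138017 = 0.734977.

0.735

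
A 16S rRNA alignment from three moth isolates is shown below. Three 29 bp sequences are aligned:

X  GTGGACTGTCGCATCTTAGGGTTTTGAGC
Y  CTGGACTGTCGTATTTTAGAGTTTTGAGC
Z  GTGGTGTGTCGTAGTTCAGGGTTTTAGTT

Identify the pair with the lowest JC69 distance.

X–Y: 4/29 differ, p = 0.138, d = 0.152.
X–Z: 10/29 differ, p = 0.345, d = 0.462.
Y–Z: 10/29 differ, p = 0.345, d = 0.462.
The smallest distance is between X and Y.

X and Y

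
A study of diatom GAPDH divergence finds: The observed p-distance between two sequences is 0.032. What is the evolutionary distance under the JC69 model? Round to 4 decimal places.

d = −(3/4) ln(1 − 4p/3) = −0.75 ln(1 − 0.042667) = −0.75 ln(0.957333)
  = −0.75 × (-0.043604) = 0.032703 substitutions/site.

0.0327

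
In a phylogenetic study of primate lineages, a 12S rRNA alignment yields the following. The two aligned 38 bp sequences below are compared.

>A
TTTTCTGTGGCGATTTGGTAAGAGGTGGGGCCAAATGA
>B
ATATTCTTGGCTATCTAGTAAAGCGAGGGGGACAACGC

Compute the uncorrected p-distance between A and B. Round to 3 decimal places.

0.447

The sequences differ at 17 of 38 positions.
p = 17/38 = 0.447368… ≈ 0.447 (to 3 d.p.).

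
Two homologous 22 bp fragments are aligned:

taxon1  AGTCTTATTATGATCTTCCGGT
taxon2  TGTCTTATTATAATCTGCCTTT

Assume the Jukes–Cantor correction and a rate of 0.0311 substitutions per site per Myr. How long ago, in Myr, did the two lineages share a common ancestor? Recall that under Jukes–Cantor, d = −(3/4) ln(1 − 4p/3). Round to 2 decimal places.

4.35

The sequences differ at 5 of 22 sites (1, 12, 17, 20, 21), so p = 5/22 ≈ 0.227273.
d = −(3/4) ln(1 − 4p/3) = −0.75 ln(1 − 0.303031) = −0.75 ln(0.696969)
  = −0.75 × (-0.361014) = 0.270761 substitutions/site.
Under a molecular clock d = 2μt, so t = d/(2μ) = 0.270761 / (2 × 0.0311) = 4.35 Myr.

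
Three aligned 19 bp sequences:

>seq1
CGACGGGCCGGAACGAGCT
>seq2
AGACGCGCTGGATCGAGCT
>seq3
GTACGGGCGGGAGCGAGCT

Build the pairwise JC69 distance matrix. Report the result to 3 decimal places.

d(seq1,seq2) = 0.247, d(seq1,seq3) = 0.247, d(seq2,seq3) = 0.324

seq1–seq2: 4/19 sites differ → p ≈ 0.210526, d = −0.75 ln(1 − 0.280701) = 0.247109 ≈ 0.247.
seq1–seq3: 4/19 sites differ → p ≈ 0.210526, d = −0.75 ln(1 − 0.280701) = 0.247109 ≈ 0.247.
seq2–seq3: 5/19 sites differ → p ≈ 0.263158, d = −0.75 ln(1 − 0.350877) = 0.324100 ≈ 0.324.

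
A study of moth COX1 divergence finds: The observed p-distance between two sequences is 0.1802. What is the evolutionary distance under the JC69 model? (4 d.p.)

0.2061

d = −(3/4) ln(1 − 4p/3) = −0.75 ln(1 − 0.240267) = −0.75 ln(0.759733)
  = −0.75 × (-0.274788) = 0.206091 substitutions/site.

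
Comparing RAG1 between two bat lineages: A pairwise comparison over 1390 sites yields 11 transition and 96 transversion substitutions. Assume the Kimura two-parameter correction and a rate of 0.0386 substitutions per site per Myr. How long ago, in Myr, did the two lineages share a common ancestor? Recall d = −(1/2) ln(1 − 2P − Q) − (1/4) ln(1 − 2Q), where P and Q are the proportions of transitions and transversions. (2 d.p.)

1.06

P = 11/1390 ≈ 0.007914 and Q = 96/1390 ≈ 0.069065.
Under the Kimura two-parameter model, d = −½ ln(1 − 2P − Q) − ¼ ln(1 − 2Q).
1 − 2P − Q = 0.915107, giving −½ ln(0.915107) = 0.044357.
1 − 2Q = 0.86187, giving −¼ ln(0.86187) = 0.037163.
d = 0.044357 + 0.037163 = 0.081520.
Under a molecular clock d = 2μt, so t = d/(2μ) = 0.081520 / (2 × 0.0386) = 1.06 Myr.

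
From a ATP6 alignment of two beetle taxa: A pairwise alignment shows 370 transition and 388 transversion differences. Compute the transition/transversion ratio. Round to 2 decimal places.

R = 370/388 = 0.953608… ≈ 0.95 (to 2 d.p.).

0.95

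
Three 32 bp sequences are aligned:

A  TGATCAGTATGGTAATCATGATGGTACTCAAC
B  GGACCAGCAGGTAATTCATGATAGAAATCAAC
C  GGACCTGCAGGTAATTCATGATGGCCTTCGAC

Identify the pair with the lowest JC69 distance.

A–B: 10/32 differ, p = 0.313, d = 0.404.
A–C: 12/32 differ, p = 0.375, d = 0.520.
B–C: 6/32 differ, p = 0.188, d = 0.216.
The smallest distance is between B and C.

B and C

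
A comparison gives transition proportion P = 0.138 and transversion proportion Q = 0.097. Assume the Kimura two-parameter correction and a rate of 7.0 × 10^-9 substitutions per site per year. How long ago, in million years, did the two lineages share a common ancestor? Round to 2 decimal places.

Under the Kimura two-parameter model, d = −½ ln(1 − 2P − Q) − ¼ ln(1 − 2Q).
1 − 2P − Q = 0.627, giving −½ ln(0.627) = 0.233404.
1 − 2Q = 0.806, giving −¼ ln(0.806) = 0.053918.
d = 0.233404 + 0.053918 = 0.287322.
Under a molecular clock d = 2μt, so t = d/(2μ) = 0.287322 / (2 × 7.0 × 10^-9) = 20.52 million years.

20.52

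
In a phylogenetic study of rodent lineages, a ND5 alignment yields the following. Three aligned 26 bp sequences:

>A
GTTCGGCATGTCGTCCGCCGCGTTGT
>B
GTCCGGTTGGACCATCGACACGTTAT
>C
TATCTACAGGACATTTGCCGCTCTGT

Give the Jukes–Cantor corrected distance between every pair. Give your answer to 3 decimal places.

d(A,B) = 0.623, d(A,C) = 0.623, d(B,C) = 1.100

A–B: 11/26 sites differ → p ≈ 0.423077, d = −0.75 ln(1 − 0.564103) = 0.622762 ≈ 0.623.
A–C: 11/26 sites differ → p ≈ 0.423077, d = −0.75 ln(1 − 0.564103) = 0.622762 ≈ 0.623.
B–C: 15/26 sites differ → p ≈ 0.576923, d = −0.75 ln(1 − 0.769231) = 1.099754 ≈ 1.100.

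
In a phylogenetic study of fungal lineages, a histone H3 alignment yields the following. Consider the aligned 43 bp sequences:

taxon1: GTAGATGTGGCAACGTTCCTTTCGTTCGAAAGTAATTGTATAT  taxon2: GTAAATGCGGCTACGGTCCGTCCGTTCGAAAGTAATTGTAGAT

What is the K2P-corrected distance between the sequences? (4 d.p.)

Of 43 sites, 3 differences are transitions and 4 are transversions, so P = 3/43 ≈ 0.069767 and Q = 4/43 ≈ 0.093023.
Under the Kimura two-parameter model, d = −½ ln(1 − 2P − Q) − ¼ ln(1 − 2Q).
1 − 2P − Q = 0.767443, giving −½ ln(0.767443) = 0.132346.
1 − 2Q = 0.813954, giving −¼ ln(0.813954) = 0.051463.
d = 0.132346 + 0.051463 = 0.183809.

0.1838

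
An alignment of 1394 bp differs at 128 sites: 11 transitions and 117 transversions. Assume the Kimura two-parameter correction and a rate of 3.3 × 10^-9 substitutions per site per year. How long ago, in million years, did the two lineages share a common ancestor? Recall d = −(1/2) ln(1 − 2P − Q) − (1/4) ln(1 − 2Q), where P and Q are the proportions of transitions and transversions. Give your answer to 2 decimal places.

P = 11/1394 ≈ 0.007891 and Q = 117/1394 ≈ 0.083931.
Under the Kimura two-parameter model, d = −½ ln(1 − 2P − Q) − ¼ ln(1 − 2Q).
1 − 2P − Q = 0.900287, giving −½ ln(0.900287) = 0.052521.
1 − 2Q = 0.832138, giving −¼ ln(0.832138) = 0.045939.
d = 0.052521 + 0.045939 = 0.098460.
Under a molecular clock d = 2μt, so t = d/(2μ) = 0.098460 / (2 × 3.3 × 10^-9) = 14.92 million years.

14.92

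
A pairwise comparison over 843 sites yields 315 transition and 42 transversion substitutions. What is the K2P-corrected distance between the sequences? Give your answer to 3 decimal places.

0.824

P = 315/843 ≈ 0.373665 and Q = 42/843 ≈ 0.049822.
Under the Kimura two-parameter model, d = −½ ln(1 − 2P − Q) − ¼ ln(1 − 2Q).
1 − 2P − Q = 0.202848, giving −½ ln(0.202848) = 0.797649.
1 − 2Q = 0.900356, giving −¼ ln(0.900356) = 0.026241.
d = 0.797649 + 0.026241 = 0.823890.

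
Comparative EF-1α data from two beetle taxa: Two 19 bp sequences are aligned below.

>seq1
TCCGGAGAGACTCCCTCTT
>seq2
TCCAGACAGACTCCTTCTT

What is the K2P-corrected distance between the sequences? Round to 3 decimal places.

Of 19 sites, 2 differences are transitions and 1 are transversions, so P = 2/19 ≈ 0.105263 and Q = 1/19 ≈ 0.052632.
Under the Kimura two-parameter model, d = −½ ln(1 − 2P − Q) − ¼ ln(1 − 2Q).
1 − 2P − Q = 0.736842, giving −½ ln(0.736842) = 0.152691.
1 − 2Q = 0.894736, giving −¼ ln(0.894736) = 0.027807.
d = 0.152691 + 0.027807 = 0.180498.

0.180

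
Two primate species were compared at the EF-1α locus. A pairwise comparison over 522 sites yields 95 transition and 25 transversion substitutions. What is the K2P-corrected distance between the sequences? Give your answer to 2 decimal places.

0.29

P = 95/522 ≈ 0.181992 and Q = 25/522 ≈ 0.047893.
Under the Kimura two-parameter model, d = −½ ln(1 − 2P − Q) − ¼ ln(1 − 2Q).
1 − 2P − Q = 0.588123, giving −½ ln(0.588123) = 0.265410.
1 − 2Q = 0.904214, giving −¼ ln(0.904214) = 0.025172.
d = 0.265410 + 0.025172 = 0.290582.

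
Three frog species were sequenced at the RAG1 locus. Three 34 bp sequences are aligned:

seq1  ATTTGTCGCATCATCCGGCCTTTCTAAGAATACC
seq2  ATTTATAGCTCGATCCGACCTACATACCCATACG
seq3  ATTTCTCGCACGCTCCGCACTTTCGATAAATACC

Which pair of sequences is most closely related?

seq1 and seq3

seq1–seq2: 13/34 differ, p = 0.382, d = 0.535.
seq1–seq3: 9/34 differ, p = 0.265, d = 0.326.
seq2–seq3: 14/34 differ, p = 0.412, d = 0.597.
The smallest distance is between seq1 and seq3.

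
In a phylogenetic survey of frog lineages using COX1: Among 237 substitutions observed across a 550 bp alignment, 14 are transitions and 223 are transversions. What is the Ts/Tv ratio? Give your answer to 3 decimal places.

0.063

R = 14/223 = 0.062780… ≈ 0.063 (to 3 d.p.).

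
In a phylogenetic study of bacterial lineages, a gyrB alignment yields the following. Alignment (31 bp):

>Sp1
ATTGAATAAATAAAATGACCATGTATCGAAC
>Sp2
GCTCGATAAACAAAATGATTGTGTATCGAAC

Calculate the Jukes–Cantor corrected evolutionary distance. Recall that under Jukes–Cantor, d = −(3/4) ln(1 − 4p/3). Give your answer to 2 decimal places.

0.32

The sequences differ at 8 of 31 sites (1, 2, 4, 5, 11, 19, 20, 21), so p = 8/31 ≈ 0.258065.
d = −(3/4) ln(1 − 4p/3) = −0.75 ln(1 − 0.344087) = −0.75 ln(0.655913)
  = −0.75 × (-0.421727) = 0.316295 substitutions/site.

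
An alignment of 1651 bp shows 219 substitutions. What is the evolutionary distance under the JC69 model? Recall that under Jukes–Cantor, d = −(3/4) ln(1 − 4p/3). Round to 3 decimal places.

p = 219/1651 ≈ 0.132647.
d = −(3/4) ln(1 − 4p/3) = −0.75 ln(1 − 0.176863) = −0.75 ln(0.823137)
  = −0.75 × (-0.194633) = 0.145975 substitutions/site.

0.146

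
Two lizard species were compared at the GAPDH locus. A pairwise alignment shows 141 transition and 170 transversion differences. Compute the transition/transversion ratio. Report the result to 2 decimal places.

R = 141/170 = 0.829411… ≈ 0.83 (to 2 d.p.).

0.83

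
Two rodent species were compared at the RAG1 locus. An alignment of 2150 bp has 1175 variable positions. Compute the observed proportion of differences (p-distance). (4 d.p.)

0.5465

p = 1175/2150 = 0.546511… ≈ 0.5465 (to 4 d.p.).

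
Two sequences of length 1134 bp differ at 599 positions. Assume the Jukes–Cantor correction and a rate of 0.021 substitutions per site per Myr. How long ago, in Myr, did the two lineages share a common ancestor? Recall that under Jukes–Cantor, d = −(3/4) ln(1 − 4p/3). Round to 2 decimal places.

p = 599/1134 ≈ 0.528219.
d = −(3/4) ln(1 − 4p/3) = −0.75 ln(1 − 0.704292) = −0.75 ln(0.295708)
  = −0.75 × (-1.218383) = 0.913787 substitutions/site.
Under a molecular clock d = 2μt, so t = d/(2μ) = 0.913787 / (2 × 0.021) = 21.76 Myr.

21.76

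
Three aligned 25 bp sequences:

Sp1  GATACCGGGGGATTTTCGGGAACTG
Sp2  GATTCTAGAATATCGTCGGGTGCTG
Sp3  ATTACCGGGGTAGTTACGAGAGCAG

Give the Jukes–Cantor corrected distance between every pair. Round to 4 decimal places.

d(Sp1,Sp2) = 0.5716, d(Sp1,Sp3) = 0.4172, d(Sp2,Sp3) = 1.0298

Sp1–Sp2: 10/25 sites differ → p = 0.4, d = −0.75 ln(1 − 0.533333) = 0.571605 ≈ 0.5716.
Sp1–Sp3: 8/25 sites differ → p = 0.32, d = −0.75 ln(1 − 0.426667) = 0.417216 ≈ 0.4172.
Sp2–Sp3: 14/25 sites differ → p = 0.56, d = −0.75 ln(1 − 0.746667) = 1.029788 ≈ 1.0298.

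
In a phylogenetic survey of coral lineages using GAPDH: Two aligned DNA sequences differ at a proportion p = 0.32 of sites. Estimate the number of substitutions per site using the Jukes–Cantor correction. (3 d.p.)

0.417

d = −(3/4) ln(1 − 4p/3) = −0.75 ln(1 − 0.426667) = −0.75 ln(0.573333)
  = −0.75 × (-0.556289) = 0.417217 substitutions/site.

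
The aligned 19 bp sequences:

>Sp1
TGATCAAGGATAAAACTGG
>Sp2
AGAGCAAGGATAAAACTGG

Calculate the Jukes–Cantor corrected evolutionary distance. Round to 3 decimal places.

0.113

The sequences differ at 2 of 19 sites (1, 4), so p = 2/19 ≈ 0.105263.
d = −(3/4) ln(1 − 4p/3) = −0.75 ln(1 − 0.140351) = −0.75 ln(0.859649)
  = −0.75 × (-0.151231) = 0.113423 substitutions/site.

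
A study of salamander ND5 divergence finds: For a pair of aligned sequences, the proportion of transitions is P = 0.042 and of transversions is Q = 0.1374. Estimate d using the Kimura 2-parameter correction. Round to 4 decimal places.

0.2055

Under the Kimura two-parameter model, d = −½ ln(1 − 2P − Q) − ¼ ln(1 − 2Q).
1 − 2P − Q = 0.7786, giving −½ ln(0.7786) = 0.125129.
1 − 2Q = 0.7252, giving −¼ ln(0.7252) = 0.080327.
d = 0.125129 + 0.080327 = 0.205456.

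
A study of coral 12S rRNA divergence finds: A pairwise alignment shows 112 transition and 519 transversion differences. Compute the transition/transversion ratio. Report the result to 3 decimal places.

R = 112/519 = 0.215799… ≈ 0.216 (to 3 d.p.).

0.216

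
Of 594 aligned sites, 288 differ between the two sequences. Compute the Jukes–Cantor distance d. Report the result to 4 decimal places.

p = 288/594 ≈ 0.484848.
d = −(3/4) ln(1 − 4p/3) = −0.75 ln(1 − 0.646464) = −0.75 ln(0.353536)
  = −0.75 × (-1.039770) = 0.779828 substitutions/site.

0.7798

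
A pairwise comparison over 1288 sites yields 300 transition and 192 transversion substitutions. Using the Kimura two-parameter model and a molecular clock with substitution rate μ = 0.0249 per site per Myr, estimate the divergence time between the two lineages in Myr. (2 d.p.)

11.36

P = 300/1288 ≈ 0.232919 and Q = 192/1288 ≈ 0.149068.
Under the Kimura two-parameter model, d = −½ ln(1 − 2P − Q) − ¼ ln(1 − 2Q).
1 − 2P − Q = 0.385094, giving −½ ln(0.385094) = 0.477134.
1 − 2Q = 0.701864, giving −¼ ln(0.701864) = 0.088504.
d = 0.477134 + 0.088504 = 0.565638.
Under a molecular clock d = 2μt, so t = d/(2μ) = 0.565638 / (2 × 0.0249) = 11.36 Myr.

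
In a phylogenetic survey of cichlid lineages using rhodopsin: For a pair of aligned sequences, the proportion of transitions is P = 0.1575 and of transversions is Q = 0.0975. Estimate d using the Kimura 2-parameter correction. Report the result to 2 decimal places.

0.32

Under the Kimura two-parameter model, d = −½ ln(1 − 2P − Q) − ¼ ln(1 − 2Q).
1 − 2P − Q = 0.5875, giving −½ ln(0.5875) = 0.265940.
1 − 2Q = 0.805, giving −¼ ln(0.805) = 0.054228.
d = 0.265940 + 0.054228 = 0.320168.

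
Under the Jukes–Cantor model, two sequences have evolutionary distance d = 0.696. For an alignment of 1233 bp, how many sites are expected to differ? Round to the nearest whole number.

559

Invert JC69: p = (3/4)(1 − e^(−4d/3)) = 0.75 × (1 − e^(-0.928)) = 0.75 × (1 − 0.395344) = 0.453492.
Expected differing sites = pL ≈ 0.453492 × 1233 = 559.155636 ≈ 559.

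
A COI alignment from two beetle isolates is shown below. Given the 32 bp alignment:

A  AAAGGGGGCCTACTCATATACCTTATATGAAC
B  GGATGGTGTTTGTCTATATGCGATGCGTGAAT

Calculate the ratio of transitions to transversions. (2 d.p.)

3.25

Transitions are A↔G and C↔T; transversions are all other mismatches.
Transitions: 13. Transversions: 4.
R = 13/4 = 3.25.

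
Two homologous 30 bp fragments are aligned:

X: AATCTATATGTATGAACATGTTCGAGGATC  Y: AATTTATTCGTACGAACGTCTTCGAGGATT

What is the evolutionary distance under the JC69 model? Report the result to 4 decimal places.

The sequences differ at 7 of 30 sites (4, 8, 9, 13, 18, 20, 30), so p = 7/30 ≈ 0.233333.
d = −(3/4) ln(1 − 4p/3) = −0.75 ln(1 − 0.311111) = −0.75 ln(0.688889)
  = −0.75 × (-0.372675) = 0.279506 substitutions/site.

0.2795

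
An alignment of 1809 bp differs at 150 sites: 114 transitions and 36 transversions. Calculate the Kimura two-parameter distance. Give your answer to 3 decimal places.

P = 114/1809 ≈ 0.063018 and Q = 36/1809 ≈ 0.0199.
Under the Kimura two-parameter model, d = −½ ln(1 − 2P − Q) − ¼ ln(1 − 2Q).
1 − 2P − Q = 0.854064, giving −½ ln(0.854064) = 0.078875.
1 − 2Q = 0.9602, giving −¼ ln(0.9602) = 0.010153.
d = 0.078875 + 0.010153 = 0.089028.

0.089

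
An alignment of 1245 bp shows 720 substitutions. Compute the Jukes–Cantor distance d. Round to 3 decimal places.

p = 720/1245 ≈ 0.578313.
d = −(3/4) ln(1 − 4p/3) = −0.75 ln(1 − 0.771084) = −0.75 ln(0.228916)
  = −0.75 × (-1.474400) = 1.105800 substitutions/site.

1.106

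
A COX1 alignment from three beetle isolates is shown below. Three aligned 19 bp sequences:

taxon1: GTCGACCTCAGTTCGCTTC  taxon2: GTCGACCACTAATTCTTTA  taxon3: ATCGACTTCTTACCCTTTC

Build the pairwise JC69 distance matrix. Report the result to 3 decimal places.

d(taxon1,taxon2) = 0.618, d(taxon1,taxon3) = 0.618, d(taxon2,taxon3) = 0.507

taxon1–taxon2: 8/19 sites differ → p ≈ 0.421053, d = −0.75 ln(1 − 0.561404) = 0.618132 ≈ 0.618.
taxon1–taxon3: 8/19 sites differ → p ≈ 0.421053, d = −0.75 ln(1 − 0.561404) = 0.618132 ≈ 0.618.
taxon2–taxon3: 7/19 sites differ → p ≈ 0.368421, d = −0.75 ln(1 − 0.491228) = 0.506816 ≈ 0.507.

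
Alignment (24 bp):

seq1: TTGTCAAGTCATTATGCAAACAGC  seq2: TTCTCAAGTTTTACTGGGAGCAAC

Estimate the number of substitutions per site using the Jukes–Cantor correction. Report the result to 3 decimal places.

0.520

The sequences differ at 9 of 24 sites (3, 10, 11, 13, 14, 17, 18, 20, 23), so p = 9/24 = 0.375.
d = −(3/4) ln(1 − 4p/3) = −0.75 ln(1 − 0.5) = −0.75 ln(0.5)
  = −0.75 × (-0.693147) = 0.519860 substitutions/site.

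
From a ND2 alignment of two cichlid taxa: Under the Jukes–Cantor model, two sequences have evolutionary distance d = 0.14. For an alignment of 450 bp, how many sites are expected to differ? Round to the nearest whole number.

Invert JC69: p = (3/4)(1 − e^(−4d/3)) = 0.75 × (1 − e^(-0.186667)) = 0.75 × (1 − 0.829720) = 0.127710.
Expected differing sites = pL ≈ 0.127710 × 450 = 57.4695 ≈ 57.

57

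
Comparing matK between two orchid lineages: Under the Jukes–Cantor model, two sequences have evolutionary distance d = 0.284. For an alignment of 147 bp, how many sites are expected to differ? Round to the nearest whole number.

Invert JC69: p = (3/4)(1 − e^(−4d/3)) = 0.75 × (1 − e^(-0.378667)) = 0.75 × (1 − 0.684774) = 0.236420.
Expected differing sites = pL ≈ 0.236420 × 147 = 34.75374 ≈ 35.

35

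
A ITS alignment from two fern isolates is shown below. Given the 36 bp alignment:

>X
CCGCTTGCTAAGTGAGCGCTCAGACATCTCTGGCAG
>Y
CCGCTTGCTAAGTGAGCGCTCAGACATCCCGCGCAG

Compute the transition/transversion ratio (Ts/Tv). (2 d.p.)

Transitions are A↔G and C↔T; transversions are all other mismatches.
Transitions: 1. Transversions: 2.
R = 1/2 = 0.50.

0.50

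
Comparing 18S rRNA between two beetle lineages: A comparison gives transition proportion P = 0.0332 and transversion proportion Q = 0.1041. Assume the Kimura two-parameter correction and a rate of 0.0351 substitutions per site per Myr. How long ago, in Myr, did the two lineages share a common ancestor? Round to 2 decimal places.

Under the Kimura two-parameter model, d = −½ ln(1 − 2P − Q) − ¼ ln(1 − 2Q).
1 − 2P − Q = 0.8295, giving −½ ln(0.8295) = 0.093466.
1 − 2Q = 0.7918, giving −¼ ln(0.7918) = 0.058362.
d = 0.093466 + 0.058362 = 0.151828.
Under a molecular clock d = 2μt, so t = d/(2μ) = 0.151828 / (2 × 0.0351) = 2.16 Myr.

2.16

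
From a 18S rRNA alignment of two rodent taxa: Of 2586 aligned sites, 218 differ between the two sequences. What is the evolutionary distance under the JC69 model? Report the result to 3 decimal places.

0.089

p = 218/2586 ≈ 0.0843.
d = −(3/4) ln(1 − 4p/3) = −0.75 ln(1 − 0.1124) = −0.75 ln(0.8876)
  = −0.75 × (-0.119234) = 0.089426 substitutions/site.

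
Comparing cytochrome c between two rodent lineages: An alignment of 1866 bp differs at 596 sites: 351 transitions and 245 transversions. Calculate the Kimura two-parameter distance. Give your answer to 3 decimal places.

P = 351/1866 ≈ 0.188103 and Q = 245/1866 ≈ 0.131297.
Under the Kimura two-parameter model, d = −½ ln(1 − 2P − Q) − ¼ ln(1 − 2Q).
1 − 2P − Q = 0.492497, giving −½ ln(0.492497) = 0.354133.
1 − 2Q = 0.737406, giving −¼ ln(0.737406) = 0.076154.
d = 0.354133 + 0.076154 = 0.430287.

0.430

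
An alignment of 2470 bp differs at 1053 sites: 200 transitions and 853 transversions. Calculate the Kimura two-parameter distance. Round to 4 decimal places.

0.6473

P = 200/2470 ≈ 0.080972 and Q = 853/2470 ≈ 0.345344.
Under the Kimura two-parameter model, d = −½ ln(1 − 2P − Q) − ¼ ln(1 − 2Q).
1 − 2P − Q = 0.492712, giving −½ ln(0.492712) = 0.353915.
1 − 2Q = 0.309312, giving −¼ ln(0.309312) = 0.293351.
d = 0.353915 + 0.293351 = 0.647266.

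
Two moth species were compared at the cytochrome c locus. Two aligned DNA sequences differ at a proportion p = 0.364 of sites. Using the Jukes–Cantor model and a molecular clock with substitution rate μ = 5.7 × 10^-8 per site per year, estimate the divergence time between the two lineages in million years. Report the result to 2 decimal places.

d = −(3/4) ln(1 − 4p/3) = −0.75 ln(1 − 0.485333) = −0.75 ln(0.514667)
  = −0.75 × (-0.664235) = 0.498176 substitutions/site.
Under a molecular clock d = 2μt, so t = d/(2μ) = 0.498176 / (2 × 5.7 × 10^-8) = 4.37 million years.

4.37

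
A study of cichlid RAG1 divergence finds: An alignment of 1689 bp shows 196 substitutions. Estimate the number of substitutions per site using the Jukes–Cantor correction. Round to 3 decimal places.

p = 196/1689 ≈ 0.116045.
d = −(3/4) ln(1 − 4p/3) = −0.75 ln(1 − 0.154727) = −0.75 ln(0.845273)
  = −0.75 × (-0.168096) = 0.126072 substitutions/site.

0.126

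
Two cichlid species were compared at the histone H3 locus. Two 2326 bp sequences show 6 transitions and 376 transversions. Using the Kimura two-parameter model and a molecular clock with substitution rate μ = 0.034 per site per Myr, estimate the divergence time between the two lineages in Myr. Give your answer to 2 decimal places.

P = 6/2326 ≈ 0.00258 and Q = 376/2326 ≈ 0.161651.
Under the Kimura two-parameter model, d = −½ ln(1 − 2P − Q) − ¼ ln(1 − 2Q).
1 − 2P − Q = 0.833189, giving −½ ln(0.833189) = 0.091247.
1 − 2Q = 0.676698, giving −¼ ln(0.676698) = 0.097633.
d = 0.091247 + 0.097633 = 0.188880.
Under a molecular clock d = 2μt, so t = d/(2μ) = 0.188880 / (2 × 0.034) = 2.78 Myr.

2.78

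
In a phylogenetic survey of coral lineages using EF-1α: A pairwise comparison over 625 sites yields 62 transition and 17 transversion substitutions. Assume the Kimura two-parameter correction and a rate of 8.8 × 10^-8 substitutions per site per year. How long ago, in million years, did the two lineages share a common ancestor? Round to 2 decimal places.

0.81

P = 62/625 = 0.0992 and Q = 17/625 = 0.0272.
Under the Kimura two-parameter model, d = −½ ln(1 − 2P − Q) − ¼ ln(1 − 2Q).
1 − 2P − Q = 0.7744, giving −½ ln(0.7744) = 0.127833.
1 − 2Q = 0.9456, giving −¼ ln(0.9456) = 0.013984.
d = 0.127833 + 0.013984 = 0.141817.
Under a molecular clock d = 2μt, so t = d/(2μ) = 0.141817 / (2 × 8.8 × 10^-8) = 0.81 million years.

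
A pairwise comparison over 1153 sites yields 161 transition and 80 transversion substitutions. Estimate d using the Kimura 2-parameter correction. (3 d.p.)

0.252

P = 161/1153 ≈ 0.139636 and Q = 80/1153 ≈ 0.069384.
Under the Kimura two-parameter model, d = −½ ln(1 − 2P − Q) − ¼ ln(1 − 2Q).
1 − 2P − Q = 0.651344, giving −½ ln(0.651344) = 0.214359.
1 − 2Q = 0.861232, giving −¼ ln(0.861232) = 0.037348.
d = 0.214359 + 0.037348 = 0.251707.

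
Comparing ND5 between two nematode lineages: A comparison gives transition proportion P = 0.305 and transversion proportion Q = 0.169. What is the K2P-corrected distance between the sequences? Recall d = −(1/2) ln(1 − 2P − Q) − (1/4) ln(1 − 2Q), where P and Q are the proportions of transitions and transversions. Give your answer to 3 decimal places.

Under the Kimura two-parameter model, d = −½ ln(1 − 2P − Q) − ¼ ln(1 − 2Q).
1 − 2P − Q = 0.221, giving −½ ln(0.221) = 0.754796.
1 − 2Q = 0.662, giving −¼ ln(0.662) = 0.103122.
d = 0.754796 + 0.103122 = 0.857918.

0.858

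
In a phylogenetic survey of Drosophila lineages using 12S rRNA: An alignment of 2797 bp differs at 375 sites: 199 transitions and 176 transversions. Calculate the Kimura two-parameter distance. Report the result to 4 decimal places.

0.1485

P = 199/2797 ≈ 0.071148 and Q = 176/2797 ≈ 0.062925.
Under the Kimura two-parameter model, d = −½ ln(1 − 2P − Q) − ¼ ln(1 − 2Q).
1 − 2P − Q = 0.794779, giving −½ ln(0.794779) = 0.114846.
1 − 2Q = 0.87415, giving −¼ ln(0.87415) = 0.033626.
d = 0.114846 + 0.033626 = 0.148472.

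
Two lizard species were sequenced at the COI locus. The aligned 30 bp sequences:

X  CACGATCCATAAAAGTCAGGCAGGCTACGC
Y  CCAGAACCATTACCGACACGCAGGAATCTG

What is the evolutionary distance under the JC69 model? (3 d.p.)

The sequences differ at 13 of 30 sites, so p = 13/30 ≈ 0.433333.
d = −(3/4) ln(1 − 4p/3) = −0.75 ln(1 − 0.577777) = −0.75 ln(0.422223)
  = −0.75 × (-0.862222) = 0.646667 substitutions/site.

0.647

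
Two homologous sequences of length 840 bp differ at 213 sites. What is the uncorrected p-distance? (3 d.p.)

0.254

p = 213/840 = 0.253571… ≈ 0.254 (to 3 d.p.).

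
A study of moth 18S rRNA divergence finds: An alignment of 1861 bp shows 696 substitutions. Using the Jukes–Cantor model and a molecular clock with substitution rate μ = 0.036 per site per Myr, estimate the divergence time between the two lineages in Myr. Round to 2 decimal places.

7.19

p = 696/1861 ≈ 0.373992.
d = −(3/4) ln(1 − 4p/3) = −0.75 ln(1 − 0.498656) = −0.75 ln(0.501344)
  = −0.75 × (-0.690463) = 0.517847 substitutions/site.
Under a molecular clock d = 2μt, so t = d/(2μ) = 0.517847 / (2 × 0.036) = 7.19 Myr.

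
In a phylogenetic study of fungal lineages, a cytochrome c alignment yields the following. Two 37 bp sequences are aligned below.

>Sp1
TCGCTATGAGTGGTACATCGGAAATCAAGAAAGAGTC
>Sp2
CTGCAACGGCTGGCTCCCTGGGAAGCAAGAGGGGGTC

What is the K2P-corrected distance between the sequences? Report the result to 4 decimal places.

0.7329

Of 37 sites, 11 differences are transitions and 5 are transversions, so P = 11/37 ≈ 0.297297 and Q = 5/37 ≈ 0.135135.
Under the Kimura two-parameter model, d = −½ ln(1 − 2P − Q) − ¼ ln(1 − 2Q).
1 − 2P − Q = 0.270271, giving −½ ln(0.270271) = 0.654165.
1 − 2Q = 0.72973, giving −¼ ln(0.72973) = 0.078770.
d = 0.654165 + 0.078770 = 0.732935.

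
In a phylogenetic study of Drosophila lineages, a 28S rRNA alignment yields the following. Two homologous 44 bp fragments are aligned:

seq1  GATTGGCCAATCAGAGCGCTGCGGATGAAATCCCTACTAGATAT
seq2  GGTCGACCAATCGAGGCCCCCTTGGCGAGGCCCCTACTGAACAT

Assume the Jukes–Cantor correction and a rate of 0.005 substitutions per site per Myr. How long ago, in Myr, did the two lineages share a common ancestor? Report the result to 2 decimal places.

64.31

The sequences differ at 19 of 44 sites, so p = 19/44 ≈ 0.431818.
d = −(3/4) ln(1 − 4p/3) = −0.75 ln(1 − 0.575757) = −0.75 ln(0.424243)
  = −0.75 × (-0.857449) = 0.643087 substitutions/site.
Under a molecular clock d = 2μt, so t = d/(2μ) = 0.643087 / (2 × 0.005) = 64.31 Myr.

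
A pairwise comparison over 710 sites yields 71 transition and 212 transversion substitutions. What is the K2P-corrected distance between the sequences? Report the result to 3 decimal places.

P = 71/710 = 0.1 and Q = 212/710 ≈ 0.298592.
Under the Kimura two-parameter model, d = −½ ln(1 − 2P − Q) − ¼ ln(1 − 2Q).
1 − 2P − Q = 0.501408, giving −½ ln(0.501408) = 0.345168.
1 − 2Q = 0.402816, giving −¼ ln(0.402816) = 0.227319.
d = 0.345168 + 0.227319 = 0.572487.

0.572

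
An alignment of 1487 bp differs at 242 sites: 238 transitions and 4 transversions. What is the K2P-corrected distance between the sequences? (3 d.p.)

P = 238/1487 ≈ 0.160054 and Q = 4/1487 ≈ 0.00269.
Under the Kimura two-parameter model, d = −½ ln(1 − 2P − Q) − ¼ ln(1 − 2Q).
1 − 2P − Q = 0.677202, giving −½ ln(0.677202) = 0.194893.
1 − 2Q = 0.99462, giving −¼ ln(0.99462) = 0.001349.
d = 0.194893 + 0.001349 = 0.196242.

0.196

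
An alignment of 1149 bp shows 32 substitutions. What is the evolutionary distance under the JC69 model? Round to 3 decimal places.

p = 32/1149 ≈ 0.02785.
d = −(3/4) ln(1 − 4p/3) = −0.75 ln(1 − 0.037133) = −0.75 ln(0.962867)
  = −0.75 × (-0.037840) = 0.028380 substitutions/site.

0.028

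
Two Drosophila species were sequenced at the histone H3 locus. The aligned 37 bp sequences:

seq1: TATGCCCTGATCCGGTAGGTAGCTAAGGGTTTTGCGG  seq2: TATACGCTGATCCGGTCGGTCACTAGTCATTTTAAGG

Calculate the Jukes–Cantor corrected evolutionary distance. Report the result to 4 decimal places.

0.3786

The sequences differ at 11 of 37 sites, so p = 11/37 ≈ 0.297297.
d = −(3/4) ln(1 − 4p/3) = −0.75 ln(1 − 0.396396) = −0.75 ln(0.603604)
  = −0.75 × (-0.504837) = 0.378628 substitutions/site.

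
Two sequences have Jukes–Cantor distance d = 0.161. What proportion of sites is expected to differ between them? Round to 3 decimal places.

p = (3/4)(1 − e^(−4d/3)) = 0.75 × (1 − e^(-0.214667)) = 0.75 × (1 − 0.806810) = 0.144893.

0.145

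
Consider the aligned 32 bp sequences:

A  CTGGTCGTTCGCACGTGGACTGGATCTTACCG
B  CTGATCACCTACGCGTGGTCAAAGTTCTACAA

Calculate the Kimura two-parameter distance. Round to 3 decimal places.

1.235

Of 32 sites, 13 differences are transitions and 3 are transversions, so P = 13/32 = 0.40625 and Q = 3/32 = 0.09375.
Under the Kimura two-parameter model, d = −½ ln(1 − 2P − Q) − ¼ ln(1 − 2Q).
1 − 2P − Q = 0.09375, giving −½ ln(0.09375) = 1.183562.
1 − 2Q = 0.8125, giving −¼ ln(0.8125) = 0.051910.
d = 1.183562 + 0.051910 = 1.235472.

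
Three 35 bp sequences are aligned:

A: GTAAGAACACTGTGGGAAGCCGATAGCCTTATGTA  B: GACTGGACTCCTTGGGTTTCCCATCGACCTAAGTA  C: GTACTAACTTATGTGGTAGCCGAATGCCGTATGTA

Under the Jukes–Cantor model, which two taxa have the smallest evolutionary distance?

A and C

A–B: 15/35 differ, p = 0.429, d = 0.635.
A–C: 12/35 differ, p = 0.343, d = 0.458.
B–C: 17/35 differ, p = 0.486, d = 0.782.
The smallest distance is between A and C.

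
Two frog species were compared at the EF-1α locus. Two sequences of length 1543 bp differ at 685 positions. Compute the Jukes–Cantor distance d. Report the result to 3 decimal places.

p = 685/1543 ≈ 0.44394.
d = −(3/4) ln(1 − 4p/3) = −0.75 ln(1 − 0.59192) = −0.75 ln(0.40808)
  = −0.75 × (-0.896292) = 0.672219 substitutions/site.

0.672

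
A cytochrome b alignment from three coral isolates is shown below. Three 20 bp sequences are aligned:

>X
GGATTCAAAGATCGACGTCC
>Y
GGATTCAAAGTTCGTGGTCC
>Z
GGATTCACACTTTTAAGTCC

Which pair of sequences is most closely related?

X and Y

X–Y: 3/20 differ, p = 0.150, d = 0.167.
X–Z: 6/20 differ, p = 0.300, d = 0.383.
Y–Z: 6/20 differ, p = 0.300, d = 0.383.
The smallest distance is between X and Y.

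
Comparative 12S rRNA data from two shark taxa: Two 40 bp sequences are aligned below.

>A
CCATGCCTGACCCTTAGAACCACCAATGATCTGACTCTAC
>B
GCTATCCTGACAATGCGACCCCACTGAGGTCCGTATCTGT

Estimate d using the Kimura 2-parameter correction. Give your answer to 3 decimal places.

Of 40 sites, 5 differences are transitions and 15 are transversions, so P = 5/40 = 0.125 and Q = 15/40 = 0.375.
Under the Kimura two-parameter model, d = −½ ln(1 − 2P − Q) − ¼ ln(1 − 2Q).
1 − 2P − Q = 0.375, giving −½ ln(0.375) = 0.490415.
1 − 2Q = 0.25, giving −¼ ln(0.25) = 0.346574.
d = 0.490415 + 0.346574 = 0.836989.

0.837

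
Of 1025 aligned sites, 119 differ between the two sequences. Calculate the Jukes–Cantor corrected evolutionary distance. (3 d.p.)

p = 119/1025 ≈ 0.116098.
d = −(3/4) ln(1 − 4p/3) = −0.75 ln(1 − 0.154797) = −0.75 ln(0.845203)
  = −0.75 × (-0.168178) = 0.126134 substitutions/site.

0.126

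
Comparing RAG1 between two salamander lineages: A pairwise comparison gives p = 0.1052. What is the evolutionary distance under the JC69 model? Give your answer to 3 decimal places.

d = −(3/4) ln(1 − 4p/3) = −0.75 ln(1 − 0.140267) = −0.75 ln(0.859733)
  = −0.75 × (-0.151133) = 0.113350 substitutions/site.

0.113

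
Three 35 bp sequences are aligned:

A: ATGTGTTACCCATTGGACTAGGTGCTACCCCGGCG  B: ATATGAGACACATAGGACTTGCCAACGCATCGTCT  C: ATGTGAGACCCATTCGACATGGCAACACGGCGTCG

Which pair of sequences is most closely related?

B and C

A–B: 16/35 differ, p = 0.457, d = 0.705.
A–C: 12/35 differ, p = 0.343, d = 0.458.
B–C: 10/35 differ, p = 0.286, d = 0.360.
The smallest distance is between B and C.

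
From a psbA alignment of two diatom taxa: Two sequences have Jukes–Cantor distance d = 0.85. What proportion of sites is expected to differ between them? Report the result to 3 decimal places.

0.509

p = (3/4)(1 − e^(−4d/3)) = 0.75 × (1 − e^(-1.133333)) = 0.75 × (1 − 0.321958) = 0.508532.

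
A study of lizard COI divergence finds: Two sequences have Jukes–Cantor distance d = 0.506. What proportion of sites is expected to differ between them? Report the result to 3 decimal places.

p = (3/4)(1 − e^(−4d/3)) = 0.75 × (1 − e^(-0.674667)) = 0.75 × (1 − 0.509326) = 0.368006.

0.368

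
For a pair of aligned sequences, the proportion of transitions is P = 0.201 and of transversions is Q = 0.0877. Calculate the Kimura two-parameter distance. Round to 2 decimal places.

Under the Kimura two-parameter model, d = −½ ln(1 − 2P − Q) − ¼ ln(1 − 2Q).
1 − 2P − Q = 0.5103, giving −½ ln(0.5103) = 0.336378.
1 − 2Q = 0.8246, giving −¼ ln(0.8246) = 0.048214.
d = 0.336378 + 0.048214 = 0.384592.

0.38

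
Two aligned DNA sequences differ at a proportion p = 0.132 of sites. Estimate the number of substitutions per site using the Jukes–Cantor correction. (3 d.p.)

d = −(3/4) ln(1 − 4p/3) = −0.75 ln(1 − 0.176) = −0.75 ln(0.824)
  = −0.75 × (-0.193585) = 0.145189 substitutions/site.

0.145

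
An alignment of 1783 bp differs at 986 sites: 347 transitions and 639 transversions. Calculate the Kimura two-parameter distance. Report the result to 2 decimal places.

P = 347/1783 ≈ 0.194616 and Q = 639/1783 ≈ 0.358385.
Under the Kimura two-parameter model, d = −½ ln(1 − 2P − Q) − ¼ ln(1 − 2Q).
1 − 2P − Q = 0.252383, giving −½ ln(0.252383) = 0.688404.
1 − 2Q = 0.28323, giving −¼ ln(0.28323) = 0.315374.
d = 0.688404 + 0.315374 = 1.003778.

1.00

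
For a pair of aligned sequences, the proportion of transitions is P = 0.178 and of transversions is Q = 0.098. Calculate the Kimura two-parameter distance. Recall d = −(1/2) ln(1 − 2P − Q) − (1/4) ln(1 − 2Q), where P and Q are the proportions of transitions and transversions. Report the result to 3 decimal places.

Under the Kimura two-parameter model, d = −½ ln(1 − 2P − Q) − ¼ ln(1 − 2Q).
1 − 2P − Q = 0.546, giving −½ ln(0.546) = 0.302568.
1 − 2Q = 0.804, giving −¼ ln(0.804) = 0.054539.
d = 0.302568 + 0.054539 = 0.357107.

0.357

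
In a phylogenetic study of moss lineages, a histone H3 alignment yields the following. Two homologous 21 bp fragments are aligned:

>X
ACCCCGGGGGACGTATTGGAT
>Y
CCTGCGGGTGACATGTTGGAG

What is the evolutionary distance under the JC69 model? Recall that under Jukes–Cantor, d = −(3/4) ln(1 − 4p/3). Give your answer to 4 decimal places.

0.4408

The sequences differ at 7 of 21 sites (1, 3, 4, 9, 13, 15, 21), so p = 7/21 ≈ 0.333333.
d = −(3/4) ln(1 − 4p/3) = −0.75 ln(1 − 0.444444) = −0.75 ln(0.555556)
  = −0.75 × (-0.587786) = 0.440840 substitutions/site.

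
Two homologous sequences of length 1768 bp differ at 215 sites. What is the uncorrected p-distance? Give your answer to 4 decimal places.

p = 215/1768 = 0.121606… ≈ 0.1216 (to 4 d.p.).

0.1216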